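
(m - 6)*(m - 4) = m^2 - 10*m + 24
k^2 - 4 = (k - 2)*(k + 2)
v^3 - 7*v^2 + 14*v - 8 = (v - 4)*(v - 2)*(v - 1)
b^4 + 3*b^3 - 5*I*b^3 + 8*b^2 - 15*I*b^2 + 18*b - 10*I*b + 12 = (b + 1)*(b + 2)*(b - 6*I)*(b + I)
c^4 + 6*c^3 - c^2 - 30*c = c*(c - 2)*(c + 3)*(c + 5)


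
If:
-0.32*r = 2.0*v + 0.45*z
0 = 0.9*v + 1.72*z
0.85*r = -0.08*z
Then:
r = 0.00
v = 0.00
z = 0.00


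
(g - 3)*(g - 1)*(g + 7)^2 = g^4 + 10*g^3 - 4*g^2 - 154*g + 147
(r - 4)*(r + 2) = r^2 - 2*r - 8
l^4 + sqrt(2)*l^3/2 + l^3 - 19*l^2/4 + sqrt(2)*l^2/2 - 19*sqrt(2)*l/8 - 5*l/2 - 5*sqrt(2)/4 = (l - 2)*(l + 1/2)*(l + 5/2)*(l + sqrt(2)/2)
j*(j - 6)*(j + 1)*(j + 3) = j^4 - 2*j^3 - 21*j^2 - 18*j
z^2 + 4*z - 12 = (z - 2)*(z + 6)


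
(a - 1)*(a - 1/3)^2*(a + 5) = a^4 + 10*a^3/3 - 68*a^2/9 + 34*a/9 - 5/9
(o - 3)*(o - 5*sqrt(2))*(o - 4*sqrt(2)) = o^3 - 9*sqrt(2)*o^2 - 3*o^2 + 27*sqrt(2)*o + 40*o - 120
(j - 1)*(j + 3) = j^2 + 2*j - 3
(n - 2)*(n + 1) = n^2 - n - 2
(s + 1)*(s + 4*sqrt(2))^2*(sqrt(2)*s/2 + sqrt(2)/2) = sqrt(2)*s^4/2 + sqrt(2)*s^3 + 8*s^3 + 16*s^2 + 33*sqrt(2)*s^2/2 + 8*s + 32*sqrt(2)*s + 16*sqrt(2)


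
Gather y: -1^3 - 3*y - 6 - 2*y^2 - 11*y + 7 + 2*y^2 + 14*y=0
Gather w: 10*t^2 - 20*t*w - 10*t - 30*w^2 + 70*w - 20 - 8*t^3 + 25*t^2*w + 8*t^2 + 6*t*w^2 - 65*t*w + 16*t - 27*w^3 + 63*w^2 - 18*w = -8*t^3 + 18*t^2 + 6*t - 27*w^3 + w^2*(6*t + 33) + w*(25*t^2 - 85*t + 52) - 20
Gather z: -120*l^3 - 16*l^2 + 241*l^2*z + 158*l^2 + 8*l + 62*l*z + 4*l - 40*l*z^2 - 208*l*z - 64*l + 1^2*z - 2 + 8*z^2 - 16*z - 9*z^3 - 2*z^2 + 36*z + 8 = -120*l^3 + 142*l^2 - 52*l - 9*z^3 + z^2*(6 - 40*l) + z*(241*l^2 - 146*l + 21) + 6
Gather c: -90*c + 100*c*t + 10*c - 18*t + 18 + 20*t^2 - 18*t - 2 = c*(100*t - 80) + 20*t^2 - 36*t + 16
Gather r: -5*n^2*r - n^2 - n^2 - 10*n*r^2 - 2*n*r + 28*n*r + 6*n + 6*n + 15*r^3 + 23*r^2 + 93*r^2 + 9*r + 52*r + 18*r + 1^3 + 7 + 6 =-2*n^2 + 12*n + 15*r^3 + r^2*(116 - 10*n) + r*(-5*n^2 + 26*n + 79) + 14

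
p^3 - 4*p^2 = p^2*(p - 4)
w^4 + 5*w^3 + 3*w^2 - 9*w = w*(w - 1)*(w + 3)^2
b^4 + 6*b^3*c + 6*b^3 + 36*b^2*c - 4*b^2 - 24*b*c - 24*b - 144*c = (b - 2)*(b + 2)*(b + 6)*(b + 6*c)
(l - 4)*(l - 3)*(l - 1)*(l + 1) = l^4 - 7*l^3 + 11*l^2 + 7*l - 12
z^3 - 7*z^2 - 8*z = z*(z - 8)*(z + 1)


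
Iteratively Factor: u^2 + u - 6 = (u - 2)*(u + 3)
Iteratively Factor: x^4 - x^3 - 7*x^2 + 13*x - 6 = (x + 3)*(x^3 - 4*x^2 + 5*x - 2) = (x - 1)*(x + 3)*(x^2 - 3*x + 2) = (x - 1)^2*(x + 3)*(x - 2)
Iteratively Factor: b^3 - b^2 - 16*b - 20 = (b - 5)*(b^2 + 4*b + 4) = (b - 5)*(b + 2)*(b + 2)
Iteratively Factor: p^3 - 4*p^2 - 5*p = (p + 1)*(p^2 - 5*p) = (p - 5)*(p + 1)*(p)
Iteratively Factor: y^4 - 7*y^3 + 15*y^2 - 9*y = (y - 3)*(y^3 - 4*y^2 + 3*y) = (y - 3)^2*(y^2 - y) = y*(y - 3)^2*(y - 1)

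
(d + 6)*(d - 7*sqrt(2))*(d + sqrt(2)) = d^3 - 6*sqrt(2)*d^2 + 6*d^2 - 36*sqrt(2)*d - 14*d - 84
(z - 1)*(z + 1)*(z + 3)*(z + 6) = z^4 + 9*z^3 + 17*z^2 - 9*z - 18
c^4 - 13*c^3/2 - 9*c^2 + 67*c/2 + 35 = (c - 7)*(c - 5/2)*(c + 1)*(c + 2)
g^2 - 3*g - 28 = (g - 7)*(g + 4)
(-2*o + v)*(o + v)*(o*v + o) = -2*o^3*v - 2*o^3 - o^2*v^2 - o^2*v + o*v^3 + o*v^2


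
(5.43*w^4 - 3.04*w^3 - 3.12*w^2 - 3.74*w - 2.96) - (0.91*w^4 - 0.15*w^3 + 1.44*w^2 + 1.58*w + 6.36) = 4.52*w^4 - 2.89*w^3 - 4.56*w^2 - 5.32*w - 9.32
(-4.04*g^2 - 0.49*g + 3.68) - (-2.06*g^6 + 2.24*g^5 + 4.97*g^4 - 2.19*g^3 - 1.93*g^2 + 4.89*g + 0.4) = 2.06*g^6 - 2.24*g^5 - 4.97*g^4 + 2.19*g^3 - 2.11*g^2 - 5.38*g + 3.28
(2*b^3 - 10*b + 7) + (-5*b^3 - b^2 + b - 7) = -3*b^3 - b^2 - 9*b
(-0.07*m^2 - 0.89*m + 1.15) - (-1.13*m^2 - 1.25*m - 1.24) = 1.06*m^2 + 0.36*m + 2.39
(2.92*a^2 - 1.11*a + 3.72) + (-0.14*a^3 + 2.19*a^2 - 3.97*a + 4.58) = -0.14*a^3 + 5.11*a^2 - 5.08*a + 8.3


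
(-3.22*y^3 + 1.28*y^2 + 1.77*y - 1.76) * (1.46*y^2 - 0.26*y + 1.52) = -4.7012*y^5 + 2.706*y^4 - 2.643*y^3 - 1.0842*y^2 + 3.148*y - 2.6752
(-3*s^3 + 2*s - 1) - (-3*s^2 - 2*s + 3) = -3*s^3 + 3*s^2 + 4*s - 4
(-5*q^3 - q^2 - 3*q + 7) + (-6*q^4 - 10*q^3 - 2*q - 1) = -6*q^4 - 15*q^3 - q^2 - 5*q + 6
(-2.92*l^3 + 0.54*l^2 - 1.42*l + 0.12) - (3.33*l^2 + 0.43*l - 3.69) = -2.92*l^3 - 2.79*l^2 - 1.85*l + 3.81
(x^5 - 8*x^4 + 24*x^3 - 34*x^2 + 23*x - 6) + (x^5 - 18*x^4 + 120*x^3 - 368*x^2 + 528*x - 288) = 2*x^5 - 26*x^4 + 144*x^3 - 402*x^2 + 551*x - 294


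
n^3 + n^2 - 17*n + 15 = (n - 3)*(n - 1)*(n + 5)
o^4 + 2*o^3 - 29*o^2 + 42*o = o*(o - 3)*(o - 2)*(o + 7)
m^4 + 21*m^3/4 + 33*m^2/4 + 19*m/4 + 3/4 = (m + 1/4)*(m + 1)^2*(m + 3)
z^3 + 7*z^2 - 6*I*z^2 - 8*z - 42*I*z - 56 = (z + 7)*(z - 4*I)*(z - 2*I)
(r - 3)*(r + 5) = r^2 + 2*r - 15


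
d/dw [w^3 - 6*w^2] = 3*w*(w - 4)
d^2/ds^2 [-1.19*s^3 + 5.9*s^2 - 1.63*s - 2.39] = 11.8 - 7.14*s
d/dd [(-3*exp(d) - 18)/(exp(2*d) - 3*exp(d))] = 3*(exp(2*d) + 12*exp(d) - 18)*exp(-d)/(exp(2*d) - 6*exp(d) + 9)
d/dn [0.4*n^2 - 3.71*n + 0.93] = 0.8*n - 3.71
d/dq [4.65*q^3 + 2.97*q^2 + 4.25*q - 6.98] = 13.95*q^2 + 5.94*q + 4.25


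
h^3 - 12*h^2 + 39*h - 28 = (h - 7)*(h - 4)*(h - 1)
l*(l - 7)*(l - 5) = l^3 - 12*l^2 + 35*l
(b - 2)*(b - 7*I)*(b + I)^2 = b^4 - 2*b^3 - 5*I*b^3 + 13*b^2 + 10*I*b^2 - 26*b + 7*I*b - 14*I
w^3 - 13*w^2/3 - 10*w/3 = w*(w - 5)*(w + 2/3)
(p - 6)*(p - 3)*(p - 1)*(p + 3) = p^4 - 7*p^3 - 3*p^2 + 63*p - 54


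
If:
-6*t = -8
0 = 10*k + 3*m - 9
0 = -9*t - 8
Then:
No Solution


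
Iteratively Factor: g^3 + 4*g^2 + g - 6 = (g + 2)*(g^2 + 2*g - 3) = (g - 1)*(g + 2)*(g + 3)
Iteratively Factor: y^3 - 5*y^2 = (y - 5)*(y^2) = y*(y - 5)*(y)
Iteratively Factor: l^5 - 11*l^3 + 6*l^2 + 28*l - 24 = (l - 1)*(l^4 + l^3 - 10*l^2 - 4*l + 24) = (l - 1)*(l + 2)*(l^3 - l^2 - 8*l + 12) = (l - 1)*(l + 2)*(l + 3)*(l^2 - 4*l + 4) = (l - 2)*(l - 1)*(l + 2)*(l + 3)*(l - 2)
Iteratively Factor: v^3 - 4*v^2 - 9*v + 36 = (v - 3)*(v^2 - v - 12) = (v - 3)*(v + 3)*(v - 4)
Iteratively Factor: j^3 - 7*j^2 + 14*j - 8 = (j - 4)*(j^2 - 3*j + 2) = (j - 4)*(j - 1)*(j - 2)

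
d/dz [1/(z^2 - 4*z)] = 2*(2 - z)/(z^2*(z - 4)^2)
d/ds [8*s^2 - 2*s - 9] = 16*s - 2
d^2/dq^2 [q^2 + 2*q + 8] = 2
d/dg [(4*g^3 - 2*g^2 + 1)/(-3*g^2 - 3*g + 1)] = (-12*g^4 - 24*g^3 + 18*g^2 + 2*g + 3)/(9*g^4 + 18*g^3 + 3*g^2 - 6*g + 1)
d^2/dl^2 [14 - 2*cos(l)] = 2*cos(l)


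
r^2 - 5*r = r*(r - 5)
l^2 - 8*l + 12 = (l - 6)*(l - 2)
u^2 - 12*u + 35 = (u - 7)*(u - 5)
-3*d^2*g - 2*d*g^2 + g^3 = g*(-3*d + g)*(d + g)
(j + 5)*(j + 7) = j^2 + 12*j + 35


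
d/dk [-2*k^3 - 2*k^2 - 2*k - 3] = -6*k^2 - 4*k - 2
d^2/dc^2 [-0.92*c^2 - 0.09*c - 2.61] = -1.84000000000000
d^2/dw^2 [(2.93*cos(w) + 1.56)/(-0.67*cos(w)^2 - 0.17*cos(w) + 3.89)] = (0.0739049503256551*(1 - cos(w)^2)^2 + 0.0393957715763688*cos(w)^5 + 1.30955871411487*cos(w)^3 + 0.568471156147884*cos(w)^2 - 0.0454132192392511*cos(w) - 0.436241023549576)/(0.208074534161491*cos(w)^2 + 0.0527950310559006*cos(w) - 1.20807453416149)^3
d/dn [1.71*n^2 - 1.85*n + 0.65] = 3.42*n - 1.85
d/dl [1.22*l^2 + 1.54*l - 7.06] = 2.44*l + 1.54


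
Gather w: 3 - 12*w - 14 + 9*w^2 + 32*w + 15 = 9*w^2 + 20*w + 4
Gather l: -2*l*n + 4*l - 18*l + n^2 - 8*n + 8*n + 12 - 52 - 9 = l*(-2*n - 14) + n^2 - 49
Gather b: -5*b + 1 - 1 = -5*b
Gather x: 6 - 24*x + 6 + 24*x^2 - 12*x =24*x^2 - 36*x + 12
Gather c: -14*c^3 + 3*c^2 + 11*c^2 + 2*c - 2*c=-14*c^3 + 14*c^2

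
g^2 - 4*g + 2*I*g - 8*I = (g - 4)*(g + 2*I)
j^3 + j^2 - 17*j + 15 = (j - 3)*(j - 1)*(j + 5)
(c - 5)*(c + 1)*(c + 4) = c^3 - 21*c - 20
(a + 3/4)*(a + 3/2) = a^2 + 9*a/4 + 9/8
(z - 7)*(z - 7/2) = z^2 - 21*z/2 + 49/2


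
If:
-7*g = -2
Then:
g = 2/7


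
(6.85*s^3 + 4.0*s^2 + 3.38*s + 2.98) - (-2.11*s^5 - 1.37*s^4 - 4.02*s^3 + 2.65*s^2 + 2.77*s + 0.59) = 2.11*s^5 + 1.37*s^4 + 10.87*s^3 + 1.35*s^2 + 0.61*s + 2.39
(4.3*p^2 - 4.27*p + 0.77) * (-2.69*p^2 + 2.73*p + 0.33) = -11.567*p^4 + 23.2253*p^3 - 12.3094*p^2 + 0.693*p + 0.2541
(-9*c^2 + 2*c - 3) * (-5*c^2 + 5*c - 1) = 45*c^4 - 55*c^3 + 34*c^2 - 17*c + 3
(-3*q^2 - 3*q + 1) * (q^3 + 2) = -3*q^5 - 3*q^4 + q^3 - 6*q^2 - 6*q + 2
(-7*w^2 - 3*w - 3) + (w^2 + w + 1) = -6*w^2 - 2*w - 2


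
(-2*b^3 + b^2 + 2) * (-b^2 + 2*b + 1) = 2*b^5 - 5*b^4 - b^2 + 4*b + 2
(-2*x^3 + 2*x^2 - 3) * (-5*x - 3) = 10*x^4 - 4*x^3 - 6*x^2 + 15*x + 9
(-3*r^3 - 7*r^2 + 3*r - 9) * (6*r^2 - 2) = -18*r^5 - 42*r^4 + 24*r^3 - 40*r^2 - 6*r + 18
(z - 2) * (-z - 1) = -z^2 + z + 2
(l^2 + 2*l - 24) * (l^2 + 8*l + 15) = l^4 + 10*l^3 + 7*l^2 - 162*l - 360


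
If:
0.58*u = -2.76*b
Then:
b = -0.210144927536232*u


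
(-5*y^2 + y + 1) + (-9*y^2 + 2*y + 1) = -14*y^2 + 3*y + 2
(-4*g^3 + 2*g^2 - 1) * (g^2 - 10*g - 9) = -4*g^5 + 42*g^4 + 16*g^3 - 19*g^2 + 10*g + 9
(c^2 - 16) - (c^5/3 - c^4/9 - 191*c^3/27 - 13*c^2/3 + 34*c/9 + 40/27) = -c^5/3 + c^4/9 + 191*c^3/27 + 16*c^2/3 - 34*c/9 - 472/27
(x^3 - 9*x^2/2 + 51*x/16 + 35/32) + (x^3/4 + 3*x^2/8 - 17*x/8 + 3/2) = 5*x^3/4 - 33*x^2/8 + 17*x/16 + 83/32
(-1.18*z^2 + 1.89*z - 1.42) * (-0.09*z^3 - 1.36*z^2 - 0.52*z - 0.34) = 0.1062*z^5 + 1.4347*z^4 - 1.829*z^3 + 1.3496*z^2 + 0.0957999999999999*z + 0.4828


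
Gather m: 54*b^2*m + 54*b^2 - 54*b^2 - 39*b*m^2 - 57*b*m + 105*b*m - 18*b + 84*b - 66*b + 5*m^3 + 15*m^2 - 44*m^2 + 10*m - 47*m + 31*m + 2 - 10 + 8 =5*m^3 + m^2*(-39*b - 29) + m*(54*b^2 + 48*b - 6)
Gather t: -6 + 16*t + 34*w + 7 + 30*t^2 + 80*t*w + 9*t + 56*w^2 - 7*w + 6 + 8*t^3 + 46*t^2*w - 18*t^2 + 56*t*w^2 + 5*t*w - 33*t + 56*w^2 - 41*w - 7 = 8*t^3 + t^2*(46*w + 12) + t*(56*w^2 + 85*w - 8) + 112*w^2 - 14*w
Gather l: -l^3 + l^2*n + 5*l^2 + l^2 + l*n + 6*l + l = -l^3 + l^2*(n + 6) + l*(n + 7)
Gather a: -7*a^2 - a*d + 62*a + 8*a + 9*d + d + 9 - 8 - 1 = -7*a^2 + a*(70 - d) + 10*d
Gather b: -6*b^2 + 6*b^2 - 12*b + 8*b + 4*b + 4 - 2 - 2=0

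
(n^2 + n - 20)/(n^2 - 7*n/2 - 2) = 2*(n + 5)/(2*n + 1)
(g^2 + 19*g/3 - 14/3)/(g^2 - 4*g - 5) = (-3*g^2 - 19*g + 14)/(3*(-g^2 + 4*g + 5))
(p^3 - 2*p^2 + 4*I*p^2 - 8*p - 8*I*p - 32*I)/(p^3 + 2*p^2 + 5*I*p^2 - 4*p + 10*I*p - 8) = (p - 4)/(p + I)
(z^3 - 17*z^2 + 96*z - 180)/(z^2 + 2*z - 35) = (z^2 - 12*z + 36)/(z + 7)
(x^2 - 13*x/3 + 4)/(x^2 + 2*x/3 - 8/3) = (x - 3)/(x + 2)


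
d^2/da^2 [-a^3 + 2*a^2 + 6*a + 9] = 4 - 6*a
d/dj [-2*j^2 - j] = -4*j - 1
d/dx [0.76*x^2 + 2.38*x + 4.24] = 1.52*x + 2.38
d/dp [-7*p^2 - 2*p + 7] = -14*p - 2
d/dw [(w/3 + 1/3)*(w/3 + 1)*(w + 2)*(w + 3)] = 4*w^3/9 + 3*w^2 + 58*w/9 + 13/3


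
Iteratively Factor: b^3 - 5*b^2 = (b)*(b^2 - 5*b) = b*(b - 5)*(b)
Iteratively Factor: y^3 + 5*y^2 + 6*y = (y + 2)*(y^2 + 3*y) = y*(y + 2)*(y + 3)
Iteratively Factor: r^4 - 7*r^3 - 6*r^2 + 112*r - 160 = (r + 4)*(r^3 - 11*r^2 + 38*r - 40) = (r - 4)*(r + 4)*(r^2 - 7*r + 10) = (r - 5)*(r - 4)*(r + 4)*(r - 2)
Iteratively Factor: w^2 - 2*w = (w)*(w - 2)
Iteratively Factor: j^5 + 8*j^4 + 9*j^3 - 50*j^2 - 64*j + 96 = (j - 2)*(j^4 + 10*j^3 + 29*j^2 + 8*j - 48) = (j - 2)*(j + 4)*(j^3 + 6*j^2 + 5*j - 12) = (j - 2)*(j + 4)^2*(j^2 + 2*j - 3) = (j - 2)*(j - 1)*(j + 4)^2*(j + 3)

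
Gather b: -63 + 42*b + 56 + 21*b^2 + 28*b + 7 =21*b^2 + 70*b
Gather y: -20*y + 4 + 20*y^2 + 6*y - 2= 20*y^2 - 14*y + 2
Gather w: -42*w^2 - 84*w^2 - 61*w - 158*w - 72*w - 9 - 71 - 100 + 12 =-126*w^2 - 291*w - 168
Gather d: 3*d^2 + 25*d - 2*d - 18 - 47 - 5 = 3*d^2 + 23*d - 70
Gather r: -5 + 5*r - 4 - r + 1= 4*r - 8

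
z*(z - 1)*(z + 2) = z^3 + z^2 - 2*z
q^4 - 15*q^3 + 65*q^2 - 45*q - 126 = (q - 7)*(q - 6)*(q - 3)*(q + 1)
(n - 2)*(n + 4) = n^2 + 2*n - 8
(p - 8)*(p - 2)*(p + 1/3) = p^3 - 29*p^2/3 + 38*p/3 + 16/3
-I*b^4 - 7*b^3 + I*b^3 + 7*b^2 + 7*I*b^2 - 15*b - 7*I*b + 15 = (b - 1)*(b - 5*I)*(b - 3*I)*(-I*b + 1)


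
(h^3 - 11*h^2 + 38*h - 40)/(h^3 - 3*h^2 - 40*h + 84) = (h^2 - 9*h + 20)/(h^2 - h - 42)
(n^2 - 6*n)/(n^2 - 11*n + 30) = n/(n - 5)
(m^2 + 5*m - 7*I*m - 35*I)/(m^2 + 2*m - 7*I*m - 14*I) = (m + 5)/(m + 2)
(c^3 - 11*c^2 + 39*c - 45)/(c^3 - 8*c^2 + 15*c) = (c - 3)/c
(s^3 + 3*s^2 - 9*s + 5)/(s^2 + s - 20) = (s^2 - 2*s + 1)/(s - 4)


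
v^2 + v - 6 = (v - 2)*(v + 3)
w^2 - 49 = (w - 7)*(w + 7)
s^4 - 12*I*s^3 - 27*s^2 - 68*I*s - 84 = (s - 7*I)*(s - 6*I)*(s - I)*(s + 2*I)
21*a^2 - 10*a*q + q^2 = (-7*a + q)*(-3*a + q)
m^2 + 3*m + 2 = (m + 1)*(m + 2)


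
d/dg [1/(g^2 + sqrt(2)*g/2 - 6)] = 2*(-4*g - sqrt(2))/(2*g^2 + sqrt(2)*g - 12)^2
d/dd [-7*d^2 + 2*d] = 2 - 14*d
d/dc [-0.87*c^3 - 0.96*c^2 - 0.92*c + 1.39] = -2.61*c^2 - 1.92*c - 0.92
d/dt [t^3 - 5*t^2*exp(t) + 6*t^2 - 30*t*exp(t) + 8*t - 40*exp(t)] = -5*t^2*exp(t) + 3*t^2 - 40*t*exp(t) + 12*t - 70*exp(t) + 8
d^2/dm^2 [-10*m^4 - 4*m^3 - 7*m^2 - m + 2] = -120*m^2 - 24*m - 14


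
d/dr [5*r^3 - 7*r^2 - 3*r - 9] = 15*r^2 - 14*r - 3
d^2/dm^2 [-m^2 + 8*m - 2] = -2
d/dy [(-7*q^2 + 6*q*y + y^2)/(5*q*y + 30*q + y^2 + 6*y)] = (2*(3*q + y)*(5*q*y + 30*q + y^2 + 6*y) - (5*q + 2*y + 6)*(-7*q^2 + 6*q*y + y^2))/(5*q*y + 30*q + y^2 + 6*y)^2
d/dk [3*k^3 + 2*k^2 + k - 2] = 9*k^2 + 4*k + 1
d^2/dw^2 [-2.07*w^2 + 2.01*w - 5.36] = -4.14000000000000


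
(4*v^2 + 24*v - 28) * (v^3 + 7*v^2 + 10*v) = 4*v^5 + 52*v^4 + 180*v^3 + 44*v^2 - 280*v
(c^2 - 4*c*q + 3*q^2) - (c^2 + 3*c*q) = -7*c*q + 3*q^2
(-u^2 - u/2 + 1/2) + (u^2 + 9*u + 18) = 17*u/2 + 37/2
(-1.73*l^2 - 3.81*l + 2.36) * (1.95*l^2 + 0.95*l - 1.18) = -3.3735*l^4 - 9.073*l^3 + 3.0239*l^2 + 6.7378*l - 2.7848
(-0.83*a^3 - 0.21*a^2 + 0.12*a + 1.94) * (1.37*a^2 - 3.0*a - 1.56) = -1.1371*a^5 + 2.2023*a^4 + 2.0892*a^3 + 2.6254*a^2 - 6.0072*a - 3.0264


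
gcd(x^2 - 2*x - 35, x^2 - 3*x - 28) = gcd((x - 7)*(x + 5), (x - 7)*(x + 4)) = x - 7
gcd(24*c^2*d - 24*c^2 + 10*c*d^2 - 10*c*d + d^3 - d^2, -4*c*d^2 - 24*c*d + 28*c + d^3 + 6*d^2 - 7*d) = d - 1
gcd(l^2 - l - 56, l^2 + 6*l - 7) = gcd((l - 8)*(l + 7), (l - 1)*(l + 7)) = l + 7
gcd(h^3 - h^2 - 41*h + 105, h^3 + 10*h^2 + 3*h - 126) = h^2 + 4*h - 21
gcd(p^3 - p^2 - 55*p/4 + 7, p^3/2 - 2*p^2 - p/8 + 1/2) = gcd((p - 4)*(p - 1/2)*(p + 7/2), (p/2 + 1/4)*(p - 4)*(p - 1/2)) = p^2 - 9*p/2 + 2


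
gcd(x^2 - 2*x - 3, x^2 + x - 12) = x - 3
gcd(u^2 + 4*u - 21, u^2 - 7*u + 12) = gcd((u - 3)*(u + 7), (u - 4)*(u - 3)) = u - 3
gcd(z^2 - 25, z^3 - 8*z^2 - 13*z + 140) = z - 5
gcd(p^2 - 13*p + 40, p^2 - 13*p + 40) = p^2 - 13*p + 40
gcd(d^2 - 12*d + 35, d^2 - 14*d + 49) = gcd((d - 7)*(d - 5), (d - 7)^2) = d - 7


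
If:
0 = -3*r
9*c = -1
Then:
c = -1/9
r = 0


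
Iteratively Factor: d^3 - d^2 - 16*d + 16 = (d - 1)*(d^2 - 16) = (d - 4)*(d - 1)*(d + 4)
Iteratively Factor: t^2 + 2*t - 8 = (t + 4)*(t - 2)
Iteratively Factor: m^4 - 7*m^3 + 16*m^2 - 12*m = (m - 2)*(m^3 - 5*m^2 + 6*m) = (m - 2)^2*(m^2 - 3*m) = m*(m - 2)^2*(m - 3)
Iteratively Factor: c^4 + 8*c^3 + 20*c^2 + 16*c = (c + 2)*(c^3 + 6*c^2 + 8*c) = (c + 2)^2*(c^2 + 4*c) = (c + 2)^2*(c + 4)*(c)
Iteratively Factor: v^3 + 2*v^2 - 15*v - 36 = (v - 4)*(v^2 + 6*v + 9) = (v - 4)*(v + 3)*(v + 3)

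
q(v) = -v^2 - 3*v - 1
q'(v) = -2*v - 3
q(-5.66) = -16.06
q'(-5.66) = 8.32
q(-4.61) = -8.42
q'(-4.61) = 6.22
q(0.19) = -1.61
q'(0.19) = -3.38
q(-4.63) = -8.55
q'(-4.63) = 6.26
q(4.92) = -39.97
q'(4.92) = -12.84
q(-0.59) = 0.42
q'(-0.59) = -1.82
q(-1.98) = 1.02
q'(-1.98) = 0.96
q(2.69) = -16.31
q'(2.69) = -8.38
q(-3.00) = -1.00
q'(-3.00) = 3.00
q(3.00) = -19.00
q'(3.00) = -9.00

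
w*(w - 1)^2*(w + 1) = w^4 - w^3 - w^2 + w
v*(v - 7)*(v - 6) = v^3 - 13*v^2 + 42*v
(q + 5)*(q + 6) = q^2 + 11*q + 30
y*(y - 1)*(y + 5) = y^3 + 4*y^2 - 5*y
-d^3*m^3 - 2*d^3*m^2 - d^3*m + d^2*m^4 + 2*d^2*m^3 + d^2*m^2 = m*(-d + m)*(d*m + d)^2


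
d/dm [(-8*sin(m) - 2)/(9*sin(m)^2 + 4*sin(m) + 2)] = 4*(18*sin(m)^2 + 9*sin(m) - 2)*cos(m)/(9*sin(m)^2 + 4*sin(m) + 2)^2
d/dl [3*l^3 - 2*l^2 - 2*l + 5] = 9*l^2 - 4*l - 2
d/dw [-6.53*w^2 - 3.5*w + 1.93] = -13.06*w - 3.5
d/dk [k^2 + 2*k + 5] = 2*k + 2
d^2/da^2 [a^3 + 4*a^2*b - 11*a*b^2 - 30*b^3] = 6*a + 8*b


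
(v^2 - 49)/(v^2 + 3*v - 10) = (v^2 - 49)/(v^2 + 3*v - 10)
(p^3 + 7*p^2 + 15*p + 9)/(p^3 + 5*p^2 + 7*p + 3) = (p + 3)/(p + 1)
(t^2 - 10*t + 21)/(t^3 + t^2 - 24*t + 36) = (t - 7)/(t^2 + 4*t - 12)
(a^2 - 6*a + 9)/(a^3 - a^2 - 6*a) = (a - 3)/(a*(a + 2))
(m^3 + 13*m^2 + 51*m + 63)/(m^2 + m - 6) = (m^2 + 10*m + 21)/(m - 2)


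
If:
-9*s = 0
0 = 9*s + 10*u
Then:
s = 0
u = 0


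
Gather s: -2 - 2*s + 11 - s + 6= 15 - 3*s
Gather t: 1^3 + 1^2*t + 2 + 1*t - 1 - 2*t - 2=0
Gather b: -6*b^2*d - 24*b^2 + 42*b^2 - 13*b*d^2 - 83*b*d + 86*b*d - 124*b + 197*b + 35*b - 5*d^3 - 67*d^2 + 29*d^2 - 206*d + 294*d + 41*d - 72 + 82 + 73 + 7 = b^2*(18 - 6*d) + b*(-13*d^2 + 3*d + 108) - 5*d^3 - 38*d^2 + 129*d + 90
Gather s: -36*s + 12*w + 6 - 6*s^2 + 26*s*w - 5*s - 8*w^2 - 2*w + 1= -6*s^2 + s*(26*w - 41) - 8*w^2 + 10*w + 7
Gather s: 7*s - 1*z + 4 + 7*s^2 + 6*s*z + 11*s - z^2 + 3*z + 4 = 7*s^2 + s*(6*z + 18) - z^2 + 2*z + 8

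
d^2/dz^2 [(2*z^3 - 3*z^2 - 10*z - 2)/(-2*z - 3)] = 2*(-8*z^3 - 36*z^2 - 54*z - 25)/(8*z^3 + 36*z^2 + 54*z + 27)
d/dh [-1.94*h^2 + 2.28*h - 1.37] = 2.28 - 3.88*h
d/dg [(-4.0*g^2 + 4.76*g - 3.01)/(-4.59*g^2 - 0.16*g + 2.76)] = (22.4884*g^2 - 49.7118*g + 12.656)/(21.0681*g^4 + 1.4688*g^3 - 25.3112*g^2 - 0.8832*g + 7.6176)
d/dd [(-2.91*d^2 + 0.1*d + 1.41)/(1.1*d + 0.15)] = (-3.201*d^2 - 0.873*d - 1.536)/(1.21*d^2 + 0.33*d + 0.0225)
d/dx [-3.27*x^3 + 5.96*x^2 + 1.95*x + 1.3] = -9.81*x^2 + 11.92*x + 1.95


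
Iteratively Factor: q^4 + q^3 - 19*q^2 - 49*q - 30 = (q + 1)*(q^3 - 19*q - 30) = (q - 5)*(q + 1)*(q^2 + 5*q + 6) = (q - 5)*(q + 1)*(q + 2)*(q + 3)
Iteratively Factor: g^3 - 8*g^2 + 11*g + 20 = (g + 1)*(g^2 - 9*g + 20) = (g - 4)*(g + 1)*(g - 5)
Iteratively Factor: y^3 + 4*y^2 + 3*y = (y)*(y^2 + 4*y + 3) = y*(y + 3)*(y + 1)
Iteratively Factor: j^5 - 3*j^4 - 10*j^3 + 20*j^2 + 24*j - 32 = (j - 4)*(j^4 + j^3 - 6*j^2 - 4*j + 8) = (j - 4)*(j + 2)*(j^3 - j^2 - 4*j + 4) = (j - 4)*(j - 1)*(j + 2)*(j^2 - 4) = (j - 4)*(j - 1)*(j + 2)^2*(j - 2)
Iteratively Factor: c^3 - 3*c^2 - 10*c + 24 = (c + 3)*(c^2 - 6*c + 8) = (c - 4)*(c + 3)*(c - 2)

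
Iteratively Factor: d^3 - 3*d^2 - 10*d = (d - 5)*(d^2 + 2*d) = d*(d - 5)*(d + 2)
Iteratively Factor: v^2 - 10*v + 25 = (v - 5)*(v - 5)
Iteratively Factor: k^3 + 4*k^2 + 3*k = (k + 1)*(k^2 + 3*k) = (k + 1)*(k + 3)*(k)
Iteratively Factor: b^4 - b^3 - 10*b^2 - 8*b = (b)*(b^3 - b^2 - 10*b - 8) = b*(b + 1)*(b^2 - 2*b - 8) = b*(b + 1)*(b + 2)*(b - 4)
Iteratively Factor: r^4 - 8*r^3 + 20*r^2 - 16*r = (r)*(r^3 - 8*r^2 + 20*r - 16) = r*(r - 4)*(r^2 - 4*r + 4) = r*(r - 4)*(r - 2)*(r - 2)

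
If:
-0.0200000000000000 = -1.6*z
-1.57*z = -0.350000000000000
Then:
No Solution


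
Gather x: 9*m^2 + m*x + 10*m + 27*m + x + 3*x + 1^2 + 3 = 9*m^2 + 37*m + x*(m + 4) + 4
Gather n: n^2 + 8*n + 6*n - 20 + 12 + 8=n^2 + 14*n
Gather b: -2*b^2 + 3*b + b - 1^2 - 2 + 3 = -2*b^2 + 4*b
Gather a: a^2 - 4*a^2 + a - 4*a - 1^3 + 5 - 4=-3*a^2 - 3*a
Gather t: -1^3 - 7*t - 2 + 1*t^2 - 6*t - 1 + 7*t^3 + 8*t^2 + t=7*t^3 + 9*t^2 - 12*t - 4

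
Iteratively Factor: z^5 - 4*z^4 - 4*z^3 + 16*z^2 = (z + 2)*(z^4 - 6*z^3 + 8*z^2) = z*(z + 2)*(z^3 - 6*z^2 + 8*z) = z*(z - 4)*(z + 2)*(z^2 - 2*z) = z^2*(z - 4)*(z + 2)*(z - 2)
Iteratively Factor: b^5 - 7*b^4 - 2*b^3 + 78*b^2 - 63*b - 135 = (b - 3)*(b^4 - 4*b^3 - 14*b^2 + 36*b + 45) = (b - 5)*(b - 3)*(b^3 + b^2 - 9*b - 9) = (b - 5)*(b - 3)*(b + 3)*(b^2 - 2*b - 3) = (b - 5)*(b - 3)^2*(b + 3)*(b + 1)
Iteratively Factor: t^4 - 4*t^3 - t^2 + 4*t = (t + 1)*(t^3 - 5*t^2 + 4*t) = t*(t + 1)*(t^2 - 5*t + 4) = t*(t - 4)*(t + 1)*(t - 1)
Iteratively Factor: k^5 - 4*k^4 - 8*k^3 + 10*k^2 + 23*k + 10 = (k + 1)*(k^4 - 5*k^3 - 3*k^2 + 13*k + 10) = (k - 2)*(k + 1)*(k^3 - 3*k^2 - 9*k - 5) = (k - 5)*(k - 2)*(k + 1)*(k^2 + 2*k + 1) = (k - 5)*(k - 2)*(k + 1)^2*(k + 1)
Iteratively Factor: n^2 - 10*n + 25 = (n - 5)*(n - 5)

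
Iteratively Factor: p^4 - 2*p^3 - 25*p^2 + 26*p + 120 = (p + 2)*(p^3 - 4*p^2 - 17*p + 60) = (p + 2)*(p + 4)*(p^2 - 8*p + 15) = (p - 3)*(p + 2)*(p + 4)*(p - 5)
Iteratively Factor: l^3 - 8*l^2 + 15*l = (l)*(l^2 - 8*l + 15) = l*(l - 3)*(l - 5)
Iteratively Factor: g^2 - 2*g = (g)*(g - 2)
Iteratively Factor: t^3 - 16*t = (t + 4)*(t^2 - 4*t) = t*(t + 4)*(t - 4)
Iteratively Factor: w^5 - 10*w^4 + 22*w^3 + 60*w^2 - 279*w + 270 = (w - 2)*(w^4 - 8*w^3 + 6*w^2 + 72*w - 135) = (w - 3)*(w - 2)*(w^3 - 5*w^2 - 9*w + 45) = (w - 3)^2*(w - 2)*(w^2 - 2*w - 15) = (w - 5)*(w - 3)^2*(w - 2)*(w + 3)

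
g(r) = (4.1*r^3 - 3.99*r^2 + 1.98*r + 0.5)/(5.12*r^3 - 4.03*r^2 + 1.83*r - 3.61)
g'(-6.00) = 0.00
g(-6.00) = 0.82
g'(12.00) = 0.00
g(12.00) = 0.79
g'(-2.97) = -0.00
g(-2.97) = 0.83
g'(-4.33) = 0.00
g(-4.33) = 0.83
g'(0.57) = -0.77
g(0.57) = -0.37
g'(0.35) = -0.29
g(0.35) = -0.27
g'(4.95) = 0.00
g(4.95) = 0.78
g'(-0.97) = -0.42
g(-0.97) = 0.64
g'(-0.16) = -0.90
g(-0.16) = -0.02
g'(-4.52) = 0.00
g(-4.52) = 0.83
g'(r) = (-15.36*r^2 + 8.06*r - 1.83)*(4.1*r^3 - 3.99*r^2 + 1.98*r + 0.5)/(5.12*r^3 - 4.03*r^2 + 1.83*r - 3.61)^2 + (12.3*r^2 - 7.98*r + 1.98)/(5.12*r^3 - 4.03*r^2 + 1.83*r - 3.61)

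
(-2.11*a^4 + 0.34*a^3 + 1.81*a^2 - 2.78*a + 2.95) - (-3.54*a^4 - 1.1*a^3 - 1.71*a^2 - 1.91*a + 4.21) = 1.43*a^4 + 1.44*a^3 + 3.52*a^2 - 0.87*a - 1.26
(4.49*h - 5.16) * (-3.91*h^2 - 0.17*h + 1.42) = -17.5559*h^3 + 19.4123*h^2 + 7.253*h - 7.3272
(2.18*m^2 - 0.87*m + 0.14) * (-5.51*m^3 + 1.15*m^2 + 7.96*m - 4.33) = -12.0118*m^5 + 7.3007*m^4 + 15.5809*m^3 - 16.2036*m^2 + 4.8815*m - 0.6062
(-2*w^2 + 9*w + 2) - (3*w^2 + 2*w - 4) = -5*w^2 + 7*w + 6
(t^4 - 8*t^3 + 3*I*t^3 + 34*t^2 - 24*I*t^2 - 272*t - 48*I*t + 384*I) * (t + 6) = t^5 - 2*t^4 + 3*I*t^4 - 14*t^3 - 6*I*t^3 - 68*t^2 - 192*I*t^2 - 1632*t + 96*I*t + 2304*I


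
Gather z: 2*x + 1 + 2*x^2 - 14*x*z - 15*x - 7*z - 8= 2*x^2 - 13*x + z*(-14*x - 7) - 7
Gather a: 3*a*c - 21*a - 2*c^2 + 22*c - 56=a*(3*c - 21) - 2*c^2 + 22*c - 56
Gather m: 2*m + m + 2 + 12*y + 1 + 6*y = 3*m + 18*y + 3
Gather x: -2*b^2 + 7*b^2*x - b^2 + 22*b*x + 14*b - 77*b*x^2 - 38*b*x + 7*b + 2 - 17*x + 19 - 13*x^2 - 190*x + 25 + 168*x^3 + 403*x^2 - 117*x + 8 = -3*b^2 + 21*b + 168*x^3 + x^2*(390 - 77*b) + x*(7*b^2 - 16*b - 324) + 54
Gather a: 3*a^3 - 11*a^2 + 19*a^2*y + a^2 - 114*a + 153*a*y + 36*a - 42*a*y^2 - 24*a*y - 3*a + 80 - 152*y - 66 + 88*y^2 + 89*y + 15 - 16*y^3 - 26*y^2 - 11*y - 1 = 3*a^3 + a^2*(19*y - 10) + a*(-42*y^2 + 129*y - 81) - 16*y^3 + 62*y^2 - 74*y + 28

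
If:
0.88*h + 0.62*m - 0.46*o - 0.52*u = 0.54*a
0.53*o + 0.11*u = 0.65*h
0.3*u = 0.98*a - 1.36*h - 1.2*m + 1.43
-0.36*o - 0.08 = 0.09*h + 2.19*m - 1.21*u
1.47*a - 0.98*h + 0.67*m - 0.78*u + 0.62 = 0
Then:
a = -0.40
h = -0.57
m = 1.08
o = -1.04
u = 1.68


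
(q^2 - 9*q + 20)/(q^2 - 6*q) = (q^2 - 9*q + 20)/(q*(q - 6))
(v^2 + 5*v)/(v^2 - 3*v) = (v + 5)/(v - 3)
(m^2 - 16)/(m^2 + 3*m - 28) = (m + 4)/(m + 7)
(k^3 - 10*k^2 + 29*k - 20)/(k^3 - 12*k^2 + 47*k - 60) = (k - 1)/(k - 3)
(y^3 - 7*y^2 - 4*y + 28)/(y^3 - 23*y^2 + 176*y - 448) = (y^2 - 4)/(y^2 - 16*y + 64)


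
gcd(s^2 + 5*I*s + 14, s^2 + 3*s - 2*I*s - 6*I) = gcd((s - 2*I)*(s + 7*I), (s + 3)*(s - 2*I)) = s - 2*I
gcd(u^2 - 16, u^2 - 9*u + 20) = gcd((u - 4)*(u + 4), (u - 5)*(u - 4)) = u - 4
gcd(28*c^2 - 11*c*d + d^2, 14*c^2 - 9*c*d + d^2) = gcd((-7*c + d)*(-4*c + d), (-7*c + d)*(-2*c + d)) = 7*c - d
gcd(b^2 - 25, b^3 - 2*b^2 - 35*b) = b + 5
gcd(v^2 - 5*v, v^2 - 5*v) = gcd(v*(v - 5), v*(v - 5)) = v^2 - 5*v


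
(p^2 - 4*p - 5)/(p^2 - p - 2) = (p - 5)/(p - 2)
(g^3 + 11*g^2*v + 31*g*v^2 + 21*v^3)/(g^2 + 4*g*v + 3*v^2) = g + 7*v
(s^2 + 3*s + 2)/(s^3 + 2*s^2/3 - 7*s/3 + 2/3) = 3*(s + 1)/(3*s^2 - 4*s + 1)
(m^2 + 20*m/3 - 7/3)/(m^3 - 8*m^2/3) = (3*m^2 + 20*m - 7)/(m^2*(3*m - 8))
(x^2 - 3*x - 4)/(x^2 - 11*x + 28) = (x + 1)/(x - 7)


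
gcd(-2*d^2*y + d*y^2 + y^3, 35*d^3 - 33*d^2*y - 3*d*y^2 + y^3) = -d + y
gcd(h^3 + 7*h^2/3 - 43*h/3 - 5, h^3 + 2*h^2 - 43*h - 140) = h + 5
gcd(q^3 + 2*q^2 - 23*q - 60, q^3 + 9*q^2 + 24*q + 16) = q + 4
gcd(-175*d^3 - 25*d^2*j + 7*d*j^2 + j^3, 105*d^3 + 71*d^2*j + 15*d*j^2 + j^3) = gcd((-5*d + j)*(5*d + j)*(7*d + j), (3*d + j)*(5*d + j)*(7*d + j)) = 35*d^2 + 12*d*j + j^2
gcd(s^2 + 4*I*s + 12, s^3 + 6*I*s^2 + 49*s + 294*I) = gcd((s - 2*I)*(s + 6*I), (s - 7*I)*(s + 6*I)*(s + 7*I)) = s + 6*I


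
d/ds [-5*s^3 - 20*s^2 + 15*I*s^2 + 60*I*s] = -15*s^2 + s*(-40 + 30*I) + 60*I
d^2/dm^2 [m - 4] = 0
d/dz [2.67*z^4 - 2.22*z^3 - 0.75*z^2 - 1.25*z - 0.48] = 10.68*z^3 - 6.66*z^2 - 1.5*z - 1.25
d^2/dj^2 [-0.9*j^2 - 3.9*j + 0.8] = -1.80000000000000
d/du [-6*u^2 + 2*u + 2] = 2 - 12*u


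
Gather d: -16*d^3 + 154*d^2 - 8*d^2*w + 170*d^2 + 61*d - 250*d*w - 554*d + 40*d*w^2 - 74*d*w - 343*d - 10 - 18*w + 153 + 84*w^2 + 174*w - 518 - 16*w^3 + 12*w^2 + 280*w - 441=-16*d^3 + d^2*(324 - 8*w) + d*(40*w^2 - 324*w - 836) - 16*w^3 + 96*w^2 + 436*w - 816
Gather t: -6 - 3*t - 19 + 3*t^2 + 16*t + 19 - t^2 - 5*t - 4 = 2*t^2 + 8*t - 10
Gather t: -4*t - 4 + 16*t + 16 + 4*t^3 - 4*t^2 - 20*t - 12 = 4*t^3 - 4*t^2 - 8*t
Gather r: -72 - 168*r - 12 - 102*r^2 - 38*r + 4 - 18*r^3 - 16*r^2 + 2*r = -18*r^3 - 118*r^2 - 204*r - 80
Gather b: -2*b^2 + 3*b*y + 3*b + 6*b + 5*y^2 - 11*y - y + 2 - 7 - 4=-2*b^2 + b*(3*y + 9) + 5*y^2 - 12*y - 9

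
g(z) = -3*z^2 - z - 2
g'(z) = -6*z - 1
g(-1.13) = -4.70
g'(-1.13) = 5.78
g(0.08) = -2.10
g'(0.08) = -1.48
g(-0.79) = -3.08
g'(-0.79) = 3.74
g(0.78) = -4.61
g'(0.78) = -5.68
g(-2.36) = -16.35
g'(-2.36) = 13.16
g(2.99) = -31.81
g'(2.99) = -18.94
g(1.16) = -7.20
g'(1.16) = -7.96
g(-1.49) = -7.17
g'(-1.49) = 7.94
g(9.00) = -254.00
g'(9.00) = -55.00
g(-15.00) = -662.00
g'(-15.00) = 89.00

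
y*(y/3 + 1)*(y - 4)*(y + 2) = y^4/3 + y^3/3 - 14*y^2/3 - 8*y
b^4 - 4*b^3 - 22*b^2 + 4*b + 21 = (b - 7)*(b - 1)*(b + 1)*(b + 3)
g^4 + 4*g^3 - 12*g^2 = g^2*(g - 2)*(g + 6)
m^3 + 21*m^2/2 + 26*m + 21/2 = (m + 1/2)*(m + 3)*(m + 7)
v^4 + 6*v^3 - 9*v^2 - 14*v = v*(v - 2)*(v + 1)*(v + 7)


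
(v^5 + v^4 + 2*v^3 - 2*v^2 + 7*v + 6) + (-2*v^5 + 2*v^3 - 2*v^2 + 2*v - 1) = -v^5 + v^4 + 4*v^3 - 4*v^2 + 9*v + 5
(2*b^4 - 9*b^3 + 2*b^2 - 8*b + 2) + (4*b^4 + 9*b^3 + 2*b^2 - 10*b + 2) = 6*b^4 + 4*b^2 - 18*b + 4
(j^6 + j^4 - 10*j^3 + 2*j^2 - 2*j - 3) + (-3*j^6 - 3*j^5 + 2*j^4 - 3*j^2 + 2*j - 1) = -2*j^6 - 3*j^5 + 3*j^4 - 10*j^3 - j^2 - 4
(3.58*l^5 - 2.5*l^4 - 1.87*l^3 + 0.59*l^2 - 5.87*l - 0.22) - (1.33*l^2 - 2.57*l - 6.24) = 3.58*l^5 - 2.5*l^4 - 1.87*l^3 - 0.74*l^2 - 3.3*l + 6.02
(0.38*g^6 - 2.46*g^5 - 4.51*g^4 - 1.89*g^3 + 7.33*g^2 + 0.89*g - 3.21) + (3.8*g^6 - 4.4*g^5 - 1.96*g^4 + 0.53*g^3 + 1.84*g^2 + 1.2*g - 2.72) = 4.18*g^6 - 6.86*g^5 - 6.47*g^4 - 1.36*g^3 + 9.17*g^2 + 2.09*g - 5.93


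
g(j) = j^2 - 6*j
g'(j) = 2*j - 6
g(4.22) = -7.51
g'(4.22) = 2.44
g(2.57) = -8.82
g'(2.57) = -0.86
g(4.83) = -5.65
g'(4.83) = 3.66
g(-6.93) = 89.60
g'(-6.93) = -19.86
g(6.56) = 3.67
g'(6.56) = 7.12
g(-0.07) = 0.42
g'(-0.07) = -6.14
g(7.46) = 10.89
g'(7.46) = 8.92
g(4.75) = -5.94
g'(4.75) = 3.50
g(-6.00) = 72.00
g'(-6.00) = -18.00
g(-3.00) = 27.00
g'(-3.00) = -12.00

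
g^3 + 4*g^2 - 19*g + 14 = (g - 2)*(g - 1)*(g + 7)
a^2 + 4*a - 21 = (a - 3)*(a + 7)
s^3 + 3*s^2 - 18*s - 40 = (s - 4)*(s + 2)*(s + 5)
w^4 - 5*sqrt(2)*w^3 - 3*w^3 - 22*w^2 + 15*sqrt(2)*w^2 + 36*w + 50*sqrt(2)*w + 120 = (w - 5)*(w + 2)*(w - 6*sqrt(2))*(w + sqrt(2))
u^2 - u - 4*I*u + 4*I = (u - 1)*(u - 4*I)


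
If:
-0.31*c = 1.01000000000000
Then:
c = -3.26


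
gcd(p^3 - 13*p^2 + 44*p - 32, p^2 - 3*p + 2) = p - 1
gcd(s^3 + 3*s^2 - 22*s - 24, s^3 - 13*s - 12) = s^2 - 3*s - 4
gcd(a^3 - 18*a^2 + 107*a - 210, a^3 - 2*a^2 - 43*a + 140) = a - 5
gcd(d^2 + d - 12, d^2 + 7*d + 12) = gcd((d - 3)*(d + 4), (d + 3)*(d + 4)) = d + 4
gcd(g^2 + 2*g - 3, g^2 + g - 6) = g + 3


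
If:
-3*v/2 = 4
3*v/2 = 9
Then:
No Solution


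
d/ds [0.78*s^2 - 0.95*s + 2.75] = 1.56*s - 0.95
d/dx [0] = 0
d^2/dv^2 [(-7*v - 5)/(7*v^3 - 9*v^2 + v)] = 2*(-1029*v^5 - 147*v^4 + 2002*v^3 - 1320*v^2 + 135*v - 5)/(v^3*(343*v^6 - 1323*v^5 + 1848*v^4 - 1107*v^3 + 264*v^2 - 27*v + 1))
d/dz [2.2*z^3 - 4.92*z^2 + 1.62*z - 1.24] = 6.6*z^2 - 9.84*z + 1.62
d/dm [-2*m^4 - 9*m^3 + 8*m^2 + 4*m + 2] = -8*m^3 - 27*m^2 + 16*m + 4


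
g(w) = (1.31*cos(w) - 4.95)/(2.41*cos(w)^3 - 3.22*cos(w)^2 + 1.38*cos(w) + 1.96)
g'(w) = (1.31*cos(w) - 4.95)*(7.23*sin(w)*cos(w)^2 - 6.44*sin(w)*cos(w) + 1.38*sin(w))/(2.41*cos(w)^3 - 3.22*cos(w)^2 + 1.38*cos(w) + 1.96)^2 - 1.31*sin(w)/(2.41*cos(w)^3 - 3.22*cos(w)^2 + 1.38*cos(w) + 1.96)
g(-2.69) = 1.68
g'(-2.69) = 2.47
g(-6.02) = -1.50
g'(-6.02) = -0.44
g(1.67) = -2.84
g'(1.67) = -4.03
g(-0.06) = -1.44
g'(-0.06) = 0.10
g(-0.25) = -1.49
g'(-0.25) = 0.42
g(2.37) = 3.75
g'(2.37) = -15.57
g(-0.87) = -1.90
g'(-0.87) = 0.62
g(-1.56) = -2.50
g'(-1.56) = 2.32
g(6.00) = -1.51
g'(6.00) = 0.47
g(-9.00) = 1.62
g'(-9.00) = 2.19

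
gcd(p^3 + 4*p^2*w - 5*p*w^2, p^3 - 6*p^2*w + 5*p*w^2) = p^2 - p*w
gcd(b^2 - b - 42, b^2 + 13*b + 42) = b + 6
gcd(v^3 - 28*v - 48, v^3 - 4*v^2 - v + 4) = 1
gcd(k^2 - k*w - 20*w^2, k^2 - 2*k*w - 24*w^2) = k + 4*w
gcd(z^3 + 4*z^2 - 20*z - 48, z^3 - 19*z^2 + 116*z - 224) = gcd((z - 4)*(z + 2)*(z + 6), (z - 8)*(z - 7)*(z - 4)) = z - 4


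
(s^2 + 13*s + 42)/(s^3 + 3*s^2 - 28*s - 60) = (s + 7)/(s^2 - 3*s - 10)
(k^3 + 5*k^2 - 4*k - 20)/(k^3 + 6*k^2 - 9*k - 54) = (k^3 + 5*k^2 - 4*k - 20)/(k^3 + 6*k^2 - 9*k - 54)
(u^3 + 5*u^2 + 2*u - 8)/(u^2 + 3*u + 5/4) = 4*(u^3 + 5*u^2 + 2*u - 8)/(4*u^2 + 12*u + 5)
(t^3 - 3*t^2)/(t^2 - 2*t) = t*(t - 3)/(t - 2)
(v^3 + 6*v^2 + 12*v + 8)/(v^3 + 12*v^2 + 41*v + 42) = (v^2 + 4*v + 4)/(v^2 + 10*v + 21)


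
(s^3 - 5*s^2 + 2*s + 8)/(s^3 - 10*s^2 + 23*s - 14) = (s^2 - 3*s - 4)/(s^2 - 8*s + 7)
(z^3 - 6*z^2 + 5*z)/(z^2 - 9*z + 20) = z*(z - 1)/(z - 4)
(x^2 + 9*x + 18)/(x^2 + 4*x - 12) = (x + 3)/(x - 2)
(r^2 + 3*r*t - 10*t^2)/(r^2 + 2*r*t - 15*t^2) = (r - 2*t)/(r - 3*t)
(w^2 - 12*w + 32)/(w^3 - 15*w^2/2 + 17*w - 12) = 2*(w - 8)/(2*w^2 - 7*w + 6)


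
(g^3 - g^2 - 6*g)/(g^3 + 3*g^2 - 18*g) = (g + 2)/(g + 6)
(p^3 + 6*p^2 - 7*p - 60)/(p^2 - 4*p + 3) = (p^2 + 9*p + 20)/(p - 1)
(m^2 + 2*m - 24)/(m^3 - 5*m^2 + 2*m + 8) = (m + 6)/(m^2 - m - 2)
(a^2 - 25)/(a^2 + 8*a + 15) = (a - 5)/(a + 3)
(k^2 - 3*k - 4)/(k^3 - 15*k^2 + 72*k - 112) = (k + 1)/(k^2 - 11*k + 28)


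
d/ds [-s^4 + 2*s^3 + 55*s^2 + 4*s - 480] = -4*s^3 + 6*s^2 + 110*s + 4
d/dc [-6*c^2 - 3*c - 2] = -12*c - 3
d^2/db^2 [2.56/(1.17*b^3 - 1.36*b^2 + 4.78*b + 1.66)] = ((6.9632 - 17.9712*b)*(1.17*b^3 - 1.36*b^2 + 4.78*b + 1.66) + 2.56*(3.51*b^2 - 2.72*b + 4.78)*(7.02*b^2 - 5.44*b + 9.56))/(1.17*b^3 - 1.36*b^2 + 4.78*b + 1.66)^3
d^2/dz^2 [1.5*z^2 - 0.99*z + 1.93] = 3.00000000000000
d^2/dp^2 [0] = 0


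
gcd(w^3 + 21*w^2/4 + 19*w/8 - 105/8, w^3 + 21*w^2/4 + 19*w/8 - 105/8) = w^3 + 21*w^2/4 + 19*w/8 - 105/8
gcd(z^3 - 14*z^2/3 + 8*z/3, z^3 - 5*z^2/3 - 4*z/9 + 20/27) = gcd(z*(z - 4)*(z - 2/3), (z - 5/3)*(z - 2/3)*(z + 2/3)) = z - 2/3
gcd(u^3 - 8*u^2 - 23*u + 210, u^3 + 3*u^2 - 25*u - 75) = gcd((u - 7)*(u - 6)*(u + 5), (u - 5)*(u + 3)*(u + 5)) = u + 5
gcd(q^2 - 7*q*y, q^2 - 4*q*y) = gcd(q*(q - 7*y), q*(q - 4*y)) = q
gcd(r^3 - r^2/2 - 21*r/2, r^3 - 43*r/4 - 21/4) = r^2 - r/2 - 21/2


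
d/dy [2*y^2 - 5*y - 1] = 4*y - 5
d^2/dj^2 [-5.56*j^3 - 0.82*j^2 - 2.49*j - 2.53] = -33.36*j - 1.64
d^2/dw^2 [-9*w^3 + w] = -54*w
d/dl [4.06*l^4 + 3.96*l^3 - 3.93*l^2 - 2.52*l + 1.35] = 16.24*l^3 + 11.88*l^2 - 7.86*l - 2.52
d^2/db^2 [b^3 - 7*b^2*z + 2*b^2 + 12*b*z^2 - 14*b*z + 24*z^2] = 6*b - 14*z + 4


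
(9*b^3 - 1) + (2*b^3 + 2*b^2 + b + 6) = 11*b^3 + 2*b^2 + b + 5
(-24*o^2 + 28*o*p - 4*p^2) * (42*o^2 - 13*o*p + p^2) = -1008*o^4 + 1488*o^3*p - 556*o^2*p^2 + 80*o*p^3 - 4*p^4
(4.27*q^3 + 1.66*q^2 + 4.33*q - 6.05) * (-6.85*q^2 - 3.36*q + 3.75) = -29.2495*q^5 - 25.7182*q^4 - 19.2256*q^3 + 33.1187*q^2 + 36.5655*q - 22.6875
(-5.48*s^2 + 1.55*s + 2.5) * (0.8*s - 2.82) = -4.384*s^3 + 16.6936*s^2 - 2.371*s - 7.05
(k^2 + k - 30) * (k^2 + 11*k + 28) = k^4 + 12*k^3 + 9*k^2 - 302*k - 840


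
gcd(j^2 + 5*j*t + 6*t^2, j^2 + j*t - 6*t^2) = j + 3*t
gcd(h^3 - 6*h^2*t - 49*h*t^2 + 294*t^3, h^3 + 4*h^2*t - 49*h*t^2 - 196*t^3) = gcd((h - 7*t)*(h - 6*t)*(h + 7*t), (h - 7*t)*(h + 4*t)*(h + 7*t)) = -h^2 + 49*t^2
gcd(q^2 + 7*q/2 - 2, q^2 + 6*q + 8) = q + 4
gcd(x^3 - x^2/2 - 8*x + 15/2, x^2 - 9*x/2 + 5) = x - 5/2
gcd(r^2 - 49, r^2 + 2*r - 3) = 1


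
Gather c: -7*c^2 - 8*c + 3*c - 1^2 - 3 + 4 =-7*c^2 - 5*c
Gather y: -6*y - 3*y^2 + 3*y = -3*y^2 - 3*y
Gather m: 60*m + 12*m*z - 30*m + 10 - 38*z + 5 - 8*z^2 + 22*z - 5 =m*(12*z + 30) - 8*z^2 - 16*z + 10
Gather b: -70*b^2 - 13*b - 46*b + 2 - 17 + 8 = -70*b^2 - 59*b - 7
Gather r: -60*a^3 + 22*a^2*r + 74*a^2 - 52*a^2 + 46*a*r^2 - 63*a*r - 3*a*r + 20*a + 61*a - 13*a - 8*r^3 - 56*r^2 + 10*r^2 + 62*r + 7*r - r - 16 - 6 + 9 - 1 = -60*a^3 + 22*a^2 + 68*a - 8*r^3 + r^2*(46*a - 46) + r*(22*a^2 - 66*a + 68) - 14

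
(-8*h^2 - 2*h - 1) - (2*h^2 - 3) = -10*h^2 - 2*h + 2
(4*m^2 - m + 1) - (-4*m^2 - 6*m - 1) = 8*m^2 + 5*m + 2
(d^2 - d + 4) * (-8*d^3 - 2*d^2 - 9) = -8*d^5 + 6*d^4 - 30*d^3 - 17*d^2 + 9*d - 36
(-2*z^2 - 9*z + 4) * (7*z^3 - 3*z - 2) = -14*z^5 - 63*z^4 + 34*z^3 + 31*z^2 + 6*z - 8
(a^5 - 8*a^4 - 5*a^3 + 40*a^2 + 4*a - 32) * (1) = a^5 - 8*a^4 - 5*a^3 + 40*a^2 + 4*a - 32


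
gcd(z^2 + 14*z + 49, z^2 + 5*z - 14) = z + 7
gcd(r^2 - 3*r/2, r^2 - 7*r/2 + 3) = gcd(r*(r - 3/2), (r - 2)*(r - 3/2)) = r - 3/2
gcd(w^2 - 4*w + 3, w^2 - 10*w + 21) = w - 3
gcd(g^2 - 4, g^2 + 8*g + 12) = g + 2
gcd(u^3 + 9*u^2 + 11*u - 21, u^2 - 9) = u + 3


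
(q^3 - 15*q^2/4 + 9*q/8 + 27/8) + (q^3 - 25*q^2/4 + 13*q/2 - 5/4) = 2*q^3 - 10*q^2 + 61*q/8 + 17/8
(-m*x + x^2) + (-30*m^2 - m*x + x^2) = -30*m^2 - 2*m*x + 2*x^2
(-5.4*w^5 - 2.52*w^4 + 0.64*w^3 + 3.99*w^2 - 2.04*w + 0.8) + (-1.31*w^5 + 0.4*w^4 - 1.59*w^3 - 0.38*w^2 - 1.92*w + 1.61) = -6.71*w^5 - 2.12*w^4 - 0.95*w^3 + 3.61*w^2 - 3.96*w + 2.41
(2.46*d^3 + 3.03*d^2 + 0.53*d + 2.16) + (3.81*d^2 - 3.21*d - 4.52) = 2.46*d^3 + 6.84*d^2 - 2.68*d - 2.36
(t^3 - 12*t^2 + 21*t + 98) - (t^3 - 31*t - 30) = -12*t^2 + 52*t + 128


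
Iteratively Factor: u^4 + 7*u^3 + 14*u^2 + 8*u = (u + 2)*(u^3 + 5*u^2 + 4*u) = (u + 2)*(u + 4)*(u^2 + u) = (u + 1)*(u + 2)*(u + 4)*(u)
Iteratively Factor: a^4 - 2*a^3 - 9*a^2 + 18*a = (a + 3)*(a^3 - 5*a^2 + 6*a) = (a - 3)*(a + 3)*(a^2 - 2*a) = (a - 3)*(a - 2)*(a + 3)*(a)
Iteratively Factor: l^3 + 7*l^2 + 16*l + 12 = (l + 3)*(l^2 + 4*l + 4) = (l + 2)*(l + 3)*(l + 2)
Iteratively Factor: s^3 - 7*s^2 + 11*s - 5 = (s - 1)*(s^2 - 6*s + 5) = (s - 5)*(s - 1)*(s - 1)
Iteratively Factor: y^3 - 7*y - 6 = (y - 3)*(y^2 + 3*y + 2) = (y - 3)*(y + 1)*(y + 2)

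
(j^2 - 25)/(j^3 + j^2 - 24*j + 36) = (j^2 - 25)/(j^3 + j^2 - 24*j + 36)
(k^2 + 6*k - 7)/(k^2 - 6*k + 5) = (k + 7)/(k - 5)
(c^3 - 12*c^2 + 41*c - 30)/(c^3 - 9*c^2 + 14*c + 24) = (c^2 - 6*c + 5)/(c^2 - 3*c - 4)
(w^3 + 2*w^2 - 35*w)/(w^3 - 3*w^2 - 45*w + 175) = w/(w - 5)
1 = 1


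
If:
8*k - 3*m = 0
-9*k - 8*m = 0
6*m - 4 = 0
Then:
No Solution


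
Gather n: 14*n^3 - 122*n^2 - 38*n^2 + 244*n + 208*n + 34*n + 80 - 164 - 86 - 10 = 14*n^3 - 160*n^2 + 486*n - 180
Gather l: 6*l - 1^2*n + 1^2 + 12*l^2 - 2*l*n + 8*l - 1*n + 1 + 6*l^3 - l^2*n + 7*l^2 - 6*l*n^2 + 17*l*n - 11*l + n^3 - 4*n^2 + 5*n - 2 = 6*l^3 + l^2*(19 - n) + l*(-6*n^2 + 15*n + 3) + n^3 - 4*n^2 + 3*n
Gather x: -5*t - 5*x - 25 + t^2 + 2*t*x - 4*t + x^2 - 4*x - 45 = t^2 - 9*t + x^2 + x*(2*t - 9) - 70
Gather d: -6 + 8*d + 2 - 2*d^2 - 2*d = -2*d^2 + 6*d - 4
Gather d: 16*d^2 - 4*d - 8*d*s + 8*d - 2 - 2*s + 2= 16*d^2 + d*(4 - 8*s) - 2*s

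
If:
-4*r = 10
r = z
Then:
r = -5/2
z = -5/2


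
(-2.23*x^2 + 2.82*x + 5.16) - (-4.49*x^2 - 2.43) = 2.26*x^2 + 2.82*x + 7.59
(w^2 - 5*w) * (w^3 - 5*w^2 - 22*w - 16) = w^5 - 10*w^4 + 3*w^3 + 94*w^2 + 80*w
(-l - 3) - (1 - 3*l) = 2*l - 4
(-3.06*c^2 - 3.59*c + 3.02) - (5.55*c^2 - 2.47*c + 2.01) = -8.61*c^2 - 1.12*c + 1.01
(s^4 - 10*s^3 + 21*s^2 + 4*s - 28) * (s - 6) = s^5 - 16*s^4 + 81*s^3 - 122*s^2 - 52*s + 168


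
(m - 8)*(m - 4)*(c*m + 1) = c*m^3 - 12*c*m^2 + 32*c*m + m^2 - 12*m + 32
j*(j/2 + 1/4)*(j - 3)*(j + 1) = j^4/2 - 3*j^3/4 - 2*j^2 - 3*j/4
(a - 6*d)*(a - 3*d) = a^2 - 9*a*d + 18*d^2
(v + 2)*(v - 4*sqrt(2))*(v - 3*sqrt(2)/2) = v^3 - 11*sqrt(2)*v^2/2 + 2*v^2 - 11*sqrt(2)*v + 12*v + 24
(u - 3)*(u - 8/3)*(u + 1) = u^3 - 14*u^2/3 + 7*u/3 + 8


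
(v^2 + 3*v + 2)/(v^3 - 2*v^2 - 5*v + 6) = (v + 1)/(v^2 - 4*v + 3)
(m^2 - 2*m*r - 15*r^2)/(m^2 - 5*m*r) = (m + 3*r)/m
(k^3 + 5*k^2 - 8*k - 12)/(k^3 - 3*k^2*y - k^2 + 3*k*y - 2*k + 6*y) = (-k - 6)/(-k + 3*y)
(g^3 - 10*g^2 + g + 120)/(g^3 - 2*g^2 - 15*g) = (g - 8)/g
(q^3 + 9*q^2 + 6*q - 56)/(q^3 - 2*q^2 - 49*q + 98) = (q + 4)/(q - 7)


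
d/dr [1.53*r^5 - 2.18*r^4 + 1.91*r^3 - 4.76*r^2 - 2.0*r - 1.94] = 7.65*r^4 - 8.72*r^3 + 5.73*r^2 - 9.52*r - 2.0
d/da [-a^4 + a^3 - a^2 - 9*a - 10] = -4*a^3 + 3*a^2 - 2*a - 9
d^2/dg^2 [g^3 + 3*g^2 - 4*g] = 6*g + 6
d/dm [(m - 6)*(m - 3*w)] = 2*m - 3*w - 6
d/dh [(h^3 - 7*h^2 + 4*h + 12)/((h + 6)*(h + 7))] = (h^4 + 26*h^3 + 31*h^2 - 612*h + 12)/(h^4 + 26*h^3 + 253*h^2 + 1092*h + 1764)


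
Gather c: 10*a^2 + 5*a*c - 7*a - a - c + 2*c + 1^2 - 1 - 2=10*a^2 - 8*a + c*(5*a + 1) - 2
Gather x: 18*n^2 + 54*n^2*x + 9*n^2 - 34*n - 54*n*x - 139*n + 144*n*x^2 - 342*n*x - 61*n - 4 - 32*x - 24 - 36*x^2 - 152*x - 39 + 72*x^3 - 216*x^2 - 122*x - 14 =27*n^2 - 234*n + 72*x^3 + x^2*(144*n - 252) + x*(54*n^2 - 396*n - 306) - 81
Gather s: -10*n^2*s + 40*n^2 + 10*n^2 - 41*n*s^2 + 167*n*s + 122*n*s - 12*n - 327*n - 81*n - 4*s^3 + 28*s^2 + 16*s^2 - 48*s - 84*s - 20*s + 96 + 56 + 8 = 50*n^2 - 420*n - 4*s^3 + s^2*(44 - 41*n) + s*(-10*n^2 + 289*n - 152) + 160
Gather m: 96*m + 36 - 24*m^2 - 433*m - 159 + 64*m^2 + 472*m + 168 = 40*m^2 + 135*m + 45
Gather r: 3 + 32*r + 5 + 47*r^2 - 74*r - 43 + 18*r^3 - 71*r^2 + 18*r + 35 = 18*r^3 - 24*r^2 - 24*r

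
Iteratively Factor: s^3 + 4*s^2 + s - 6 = (s + 3)*(s^2 + s - 2) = (s - 1)*(s + 3)*(s + 2)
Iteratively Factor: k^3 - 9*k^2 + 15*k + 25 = (k + 1)*(k^2 - 10*k + 25) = (k - 5)*(k + 1)*(k - 5)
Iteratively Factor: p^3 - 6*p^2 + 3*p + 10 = (p + 1)*(p^2 - 7*p + 10) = (p - 5)*(p + 1)*(p - 2)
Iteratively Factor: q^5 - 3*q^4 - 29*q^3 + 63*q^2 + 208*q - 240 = (q - 1)*(q^4 - 2*q^3 - 31*q^2 + 32*q + 240) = (q - 1)*(q + 4)*(q^3 - 6*q^2 - 7*q + 60) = (q - 4)*(q - 1)*(q + 4)*(q^2 - 2*q - 15) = (q - 5)*(q - 4)*(q - 1)*(q + 4)*(q + 3)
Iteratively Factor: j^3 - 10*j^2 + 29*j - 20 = (j - 1)*(j^2 - 9*j + 20) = (j - 5)*(j - 1)*(j - 4)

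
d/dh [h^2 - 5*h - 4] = 2*h - 5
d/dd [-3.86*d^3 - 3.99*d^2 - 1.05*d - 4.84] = -11.58*d^2 - 7.98*d - 1.05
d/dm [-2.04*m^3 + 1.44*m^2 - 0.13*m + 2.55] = -6.12*m^2 + 2.88*m - 0.13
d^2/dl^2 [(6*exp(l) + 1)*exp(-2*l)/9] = 2*(3*exp(l) + 2)*exp(-2*l)/9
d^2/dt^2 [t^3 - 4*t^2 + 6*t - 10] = 6*t - 8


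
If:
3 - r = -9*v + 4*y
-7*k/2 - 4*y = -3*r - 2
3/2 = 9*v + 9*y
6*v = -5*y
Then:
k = -55/7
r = -17/2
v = -5/6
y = 1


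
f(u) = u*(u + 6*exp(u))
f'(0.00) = 6.00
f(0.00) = 0.00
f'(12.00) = 12694897.73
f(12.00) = 11718488.98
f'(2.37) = 221.04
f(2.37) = 157.73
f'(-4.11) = -8.53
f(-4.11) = 16.49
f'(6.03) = 17546.92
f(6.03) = 15076.93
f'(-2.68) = -6.05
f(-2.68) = 6.08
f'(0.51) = 16.11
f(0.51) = 5.36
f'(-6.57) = -13.19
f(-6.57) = 43.11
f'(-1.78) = -4.35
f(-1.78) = 1.37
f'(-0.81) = -1.11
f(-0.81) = -1.51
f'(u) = u*(6*exp(u) + 1) + u + 6*exp(u)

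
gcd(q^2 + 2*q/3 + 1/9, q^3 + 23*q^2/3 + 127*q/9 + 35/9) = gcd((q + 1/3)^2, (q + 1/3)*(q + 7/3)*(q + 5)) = q + 1/3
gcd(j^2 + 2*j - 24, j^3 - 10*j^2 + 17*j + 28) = j - 4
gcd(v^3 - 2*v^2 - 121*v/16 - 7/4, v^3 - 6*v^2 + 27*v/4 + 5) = v - 4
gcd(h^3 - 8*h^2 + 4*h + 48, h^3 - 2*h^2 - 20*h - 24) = h^2 - 4*h - 12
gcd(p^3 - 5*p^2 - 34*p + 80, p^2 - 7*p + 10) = p - 2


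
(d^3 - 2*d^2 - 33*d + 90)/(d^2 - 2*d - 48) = (d^2 - 8*d + 15)/(d - 8)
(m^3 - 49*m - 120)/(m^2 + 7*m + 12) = (m^2 - 3*m - 40)/(m + 4)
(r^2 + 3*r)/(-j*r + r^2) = (r + 3)/(-j + r)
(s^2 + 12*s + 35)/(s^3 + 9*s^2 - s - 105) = 1/(s - 3)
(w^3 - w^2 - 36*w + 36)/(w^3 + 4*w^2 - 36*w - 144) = (w - 1)/(w + 4)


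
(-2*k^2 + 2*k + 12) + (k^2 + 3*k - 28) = -k^2 + 5*k - 16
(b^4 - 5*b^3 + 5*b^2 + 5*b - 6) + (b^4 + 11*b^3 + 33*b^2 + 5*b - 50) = 2*b^4 + 6*b^3 + 38*b^2 + 10*b - 56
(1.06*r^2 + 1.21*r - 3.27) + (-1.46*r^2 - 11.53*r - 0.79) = -0.4*r^2 - 10.32*r - 4.06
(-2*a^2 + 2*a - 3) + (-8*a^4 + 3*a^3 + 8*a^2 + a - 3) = -8*a^4 + 3*a^3 + 6*a^2 + 3*a - 6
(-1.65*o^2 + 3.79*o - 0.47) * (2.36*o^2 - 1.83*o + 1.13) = -3.894*o^4 + 11.9639*o^3 - 9.9094*o^2 + 5.1428*o - 0.5311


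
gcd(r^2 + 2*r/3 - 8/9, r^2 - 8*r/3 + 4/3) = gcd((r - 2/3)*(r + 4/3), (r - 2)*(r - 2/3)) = r - 2/3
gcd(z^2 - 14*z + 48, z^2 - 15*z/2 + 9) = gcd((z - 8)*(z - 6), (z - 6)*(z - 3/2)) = z - 6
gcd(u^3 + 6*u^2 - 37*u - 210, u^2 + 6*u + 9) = 1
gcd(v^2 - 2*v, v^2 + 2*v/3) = v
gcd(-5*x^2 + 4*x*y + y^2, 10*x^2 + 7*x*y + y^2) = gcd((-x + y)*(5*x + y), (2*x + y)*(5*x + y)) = 5*x + y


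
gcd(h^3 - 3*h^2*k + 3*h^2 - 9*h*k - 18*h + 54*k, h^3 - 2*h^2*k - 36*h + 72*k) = h + 6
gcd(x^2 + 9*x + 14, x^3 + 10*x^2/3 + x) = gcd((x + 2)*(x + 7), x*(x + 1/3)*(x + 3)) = 1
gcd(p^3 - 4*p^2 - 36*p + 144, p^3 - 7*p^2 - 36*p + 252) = p^2 - 36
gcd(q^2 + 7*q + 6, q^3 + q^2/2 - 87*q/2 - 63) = q + 6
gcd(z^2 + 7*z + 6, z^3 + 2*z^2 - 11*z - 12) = z + 1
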